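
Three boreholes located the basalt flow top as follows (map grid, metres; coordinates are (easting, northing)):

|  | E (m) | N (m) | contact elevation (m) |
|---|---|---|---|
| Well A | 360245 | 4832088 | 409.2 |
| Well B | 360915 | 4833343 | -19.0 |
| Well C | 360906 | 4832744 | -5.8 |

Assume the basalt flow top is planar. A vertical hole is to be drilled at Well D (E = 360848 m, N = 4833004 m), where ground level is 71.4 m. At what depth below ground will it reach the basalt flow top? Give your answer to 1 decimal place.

Two edge vectors: Well A→Well B = (670, 1255, -428.2), Well A→Well C = (661, 656, -415).
Normal n = (Well A→Well B) × (Well A→Well C) = (-239925.8, -4990.2, -390035).
So ∂z/∂E = −n_x/n_z = −0.615139154 and ∂z/∂N = −n_y/n_z = −0.012794236.
Intercept c from Well A: 409.2 + 221600.80 + 61822.88 = 283832.88.
At (360848, 4833004): z_contact = −221971.73 − 61834.60 + 283832.88 = 26.55 m.
Depth below ground = 71.4 − 26.55 = 44.8 m.

44.8 m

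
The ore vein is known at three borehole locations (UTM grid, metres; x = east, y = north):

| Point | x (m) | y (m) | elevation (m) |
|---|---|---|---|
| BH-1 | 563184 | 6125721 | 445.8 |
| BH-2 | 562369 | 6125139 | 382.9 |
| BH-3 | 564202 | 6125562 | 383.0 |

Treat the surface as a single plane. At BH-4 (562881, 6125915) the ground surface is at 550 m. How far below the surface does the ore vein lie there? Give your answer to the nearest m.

62 m

Two edge vectors: BH-1→BH-2 = (-815, -582, -62.9), BH-1→BH-3 = (1018, -159, -62.8).
Normal n = (BH-1→BH-2) × (BH-1→BH-3) = (26548.5, -115214.2, 722061).
So ∂z/∂x = −n_x/n_z = −0.03676767 and ∂z/∂y = −n_y/n_z = 0.15956297.
Intercept c from BH-1: 445.8 + 20706.96 − 977438.26 = −956285.49.
At (562881, 6125915): z_contact = −20695.8 + 977469.2 − 956285.49 = 487.9 m.
Depth below ground = 550 − 487.9 = 62 m.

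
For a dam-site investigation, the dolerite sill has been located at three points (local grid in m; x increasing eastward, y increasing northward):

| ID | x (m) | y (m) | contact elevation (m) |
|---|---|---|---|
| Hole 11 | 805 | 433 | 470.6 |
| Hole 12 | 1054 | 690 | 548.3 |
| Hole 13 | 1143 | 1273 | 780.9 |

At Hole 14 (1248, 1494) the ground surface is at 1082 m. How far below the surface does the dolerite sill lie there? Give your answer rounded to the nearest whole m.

Two edge vectors: Hole 11→Hole 12 = (249, 257, 77.7), Hole 11→Hole 13 = (338, 840, 310.3).
Normal n = (Hole 11→Hole 12) × (Hole 11→Hole 13) = (14479.1, -51002.1, 122294).
So ∂z/∂x = −n_x/n_z = −0.11840 and ∂z/∂y = −n_y/n_z = 0.41704.
Intercept c from Hole 11: 470.6 + 95.31 − 180.58 = 385.33.
At (1248, 1494): z_contact = −147.8 + 623.1 + 385.33 = 860.6 m.
Depth below ground = 1082 − 860.6 = 221 m.

221 m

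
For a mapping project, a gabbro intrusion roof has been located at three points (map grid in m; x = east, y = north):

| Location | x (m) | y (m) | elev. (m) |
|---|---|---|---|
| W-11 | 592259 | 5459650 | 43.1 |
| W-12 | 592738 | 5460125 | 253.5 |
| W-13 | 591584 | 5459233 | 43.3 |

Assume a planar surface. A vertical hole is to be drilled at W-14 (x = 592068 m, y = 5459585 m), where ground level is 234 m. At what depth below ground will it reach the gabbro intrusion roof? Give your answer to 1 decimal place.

128.5 m

Two edge vectors: W-11→W-12 = (479, 475, 210.4), W-11→W-13 = (-675, -417, 0.2).
Normal n = (W-11→W-12) × (W-11→W-13) = (87831.8, -142115.8, 120882).
So ∂z/∂x = −n_x/n_z = −0.726591221 and ∂z/∂y = −n_y/n_z = 1.175657253.
Intercept c from W-11: 43.1 + 430330.19 − 6418677.12 = −5988303.83.
At (592068, 5459585): z_contact = −430191.41 + 6418600.70 − 5988303.83 = 105.46 m.
Depth below ground = 234 − 105.46 = 128.5 m.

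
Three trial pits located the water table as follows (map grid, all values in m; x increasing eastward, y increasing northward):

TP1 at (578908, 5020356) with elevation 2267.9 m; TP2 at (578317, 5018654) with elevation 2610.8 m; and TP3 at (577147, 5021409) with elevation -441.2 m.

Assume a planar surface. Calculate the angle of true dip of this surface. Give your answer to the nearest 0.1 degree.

Let the plane be z = a·x + b·y + c.
TP2−TP1: −591a − 1702b = 342.9;  TP3−TP1: −1761a + 1053b = −2709.1.
Solving gives a = 1.17413, b = −0.60917.
Gradient magnitude |∇z| = √(a² + b²) = √(1.37858 + 0.37109) = 1.32275.
True dip = arctan(1.32275) = 52.9°, dipping toward WNW (azimuth ≈ 297°).

52.9°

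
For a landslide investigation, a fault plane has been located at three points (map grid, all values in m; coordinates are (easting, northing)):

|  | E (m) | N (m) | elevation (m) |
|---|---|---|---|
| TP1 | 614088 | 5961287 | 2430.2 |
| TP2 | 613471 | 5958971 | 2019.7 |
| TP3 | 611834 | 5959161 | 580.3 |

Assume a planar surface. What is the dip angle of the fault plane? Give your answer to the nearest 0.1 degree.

41.2°

Two edge vectors: TP1→TP2 = (-617, -2316, -410.5), TP1→TP3 = (-2254, -2126, -1849.9).
Normal n = (TP1→TP2) × (TP1→TP3) = (3411645.4, -216121.3, -3908522).
So ∂z/∂E = −n_x/n_z = 0.87287 and ∂z/∂N = −n_y/n_z = −0.05529.
Gradient magnitude |∇z| = √(a² + b²) = √(0.76191 + 0.00306) = 0.87462.
True dip = arctan(0.87462) = 41.2°, dipping toward W (azimuth ≈ 274°).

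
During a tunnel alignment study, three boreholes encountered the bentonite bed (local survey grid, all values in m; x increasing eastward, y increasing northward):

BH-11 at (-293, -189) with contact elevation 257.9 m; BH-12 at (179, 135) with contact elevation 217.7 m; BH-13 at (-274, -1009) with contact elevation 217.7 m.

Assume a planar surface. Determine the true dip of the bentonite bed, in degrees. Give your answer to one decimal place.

Let the plane be z = a·x + b·y + c.
BH-12−BH-11: 472a + 324b = −40.2;  BH-13−BH-11: 19a − 820b = −40.2.
Solving gives a = −0.11696, b = 0.04631.
Gradient magnitude |∇z| = √(a² + b²) = √(0.01368 + 0.00215) = 0.12580.
True dip = arctan(0.12580) = 7.2°, dipping toward ESE (azimuth ≈ 112°).

7.2°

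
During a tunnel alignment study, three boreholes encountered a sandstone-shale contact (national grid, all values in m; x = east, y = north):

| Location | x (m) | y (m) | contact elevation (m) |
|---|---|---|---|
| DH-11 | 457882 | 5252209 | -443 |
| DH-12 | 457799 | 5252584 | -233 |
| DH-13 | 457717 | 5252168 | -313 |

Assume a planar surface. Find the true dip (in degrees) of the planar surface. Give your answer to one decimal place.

43.6°

Let the plane be z = a·x + b·y + c.
DH-12−DH-11: −83a + 375b = 210;  DH-13−DH-11: −165a − 41b = 130.
Solving gives a = −0.87870, b = 0.36551.
Gradient magnitude |∇z| = √(a² + b²) = √(0.77212 + 0.13360) = 0.95169.
True dip = arctan(0.95169) = 43.6°, dipping toward ESE (azimuth ≈ 113°).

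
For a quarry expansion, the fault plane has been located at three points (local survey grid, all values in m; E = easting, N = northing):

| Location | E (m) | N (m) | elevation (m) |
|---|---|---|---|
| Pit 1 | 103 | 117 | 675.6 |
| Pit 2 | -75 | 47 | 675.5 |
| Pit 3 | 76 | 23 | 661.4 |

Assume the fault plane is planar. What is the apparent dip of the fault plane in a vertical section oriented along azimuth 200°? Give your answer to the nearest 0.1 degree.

Two edge vectors: Pit 1→Pit 2 = (-178, -70, -0.1), Pit 1→Pit 3 = (-27, -94, -14.2).
Normal n = (Pit 1→Pit 2) × (Pit 1→Pit 3) = (984.6, -2524.9, 14842).
So ∂z/∂E = −n_x/n_z = −0.06634 and ∂z/∂N = −n_y/n_z = 0.17012.
Unit vector along 200° is (sin 200°, cos 200°) = (-0.3420, -0.9397).
Slope in that direction = a·(-0.3420) + b·(-0.9397) = −0.13717.
Apparent dip = arctan|0.13717| = 7.8° (true dip is 10.3°, so apparent ≤ true as expected).

7.8°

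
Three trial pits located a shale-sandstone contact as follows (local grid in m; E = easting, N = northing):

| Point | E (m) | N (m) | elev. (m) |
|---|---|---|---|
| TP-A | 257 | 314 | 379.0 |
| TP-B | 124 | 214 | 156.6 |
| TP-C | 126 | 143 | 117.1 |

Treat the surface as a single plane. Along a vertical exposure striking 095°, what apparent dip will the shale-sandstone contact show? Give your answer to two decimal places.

Let the plane be z = a·E + b·N + c.
TP-B−TP-A: −133a − 100b = −222.4;  TP-C−TP-A: −131a − 171b = −261.9.
Solving gives a = 1.22788, b = 0.59093.
Unit vector along 095° is (sin 95°, cos 95°) = (0.9962, -0.0872).
Slope in that direction = a·(0.9962) + b·(-0.0872) = 1.17170.
Apparent dip = arctan|1.17170| = 49.52° (true dip is 53.7°, so apparent ≤ true as expected).

49.52°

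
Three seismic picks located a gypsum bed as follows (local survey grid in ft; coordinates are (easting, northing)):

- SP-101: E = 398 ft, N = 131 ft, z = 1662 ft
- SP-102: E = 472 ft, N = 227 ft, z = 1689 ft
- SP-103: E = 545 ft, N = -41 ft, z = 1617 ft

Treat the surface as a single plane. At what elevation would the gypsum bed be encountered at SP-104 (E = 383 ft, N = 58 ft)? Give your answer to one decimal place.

1642.0 ft

Let the plane be z = a·E + b·N + c.
SP-102−SP-101: 74a + 96b = 27;  SP-103−SP-101: 147a − 172b = −45.
Solving gives a = 0.01207, b = 0.27194.
Then c = 1662 − a·398 − b·131 = 1621.57.
At (383, 58): z = 4.6 + 15.8 + 1621.57 = 1642.0 ft.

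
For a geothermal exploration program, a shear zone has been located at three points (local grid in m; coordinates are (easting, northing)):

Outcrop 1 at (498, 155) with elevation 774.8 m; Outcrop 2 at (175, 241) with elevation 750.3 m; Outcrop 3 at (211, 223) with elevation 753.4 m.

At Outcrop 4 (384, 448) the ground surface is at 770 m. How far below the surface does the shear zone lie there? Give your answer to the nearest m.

Let the plane be z = a·E + b·N + c.
Outcrop 2−Outcrop 1: −323a + 86b = −24.5;  Outcrop 3−Outcrop 1: −287a + 68b = −21.4.
Solving gives a = 0.06416, b = −0.04389.
Then c = 774.8 − a·498 − b·155 = 749.65.
At (384, 448): z_contact = 24.6 − 19.7 + 749.65 = 754.6 m.
Depth below ground = 770 − 754.6 = 15 m.

15 m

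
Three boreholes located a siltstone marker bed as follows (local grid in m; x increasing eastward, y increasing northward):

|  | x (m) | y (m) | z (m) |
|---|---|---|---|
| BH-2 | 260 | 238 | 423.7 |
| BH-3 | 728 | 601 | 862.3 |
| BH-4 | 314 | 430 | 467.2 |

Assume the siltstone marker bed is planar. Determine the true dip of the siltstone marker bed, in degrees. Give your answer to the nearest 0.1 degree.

Let the plane be z = a·x + b·y + c.
BH-3−BH-2: 468a + 363b = 438.6;  BH-4−BH-2: 54a + 192b = 43.5.
Solving gives a = 0.97390, b = −0.04735.
Gradient magnitude |∇z| = √(a² + b²) = √(0.94849 + 0.00224) = 0.97505.
True dip = arctan(0.97505) = 44.3°, dipping toward W (azimuth ≈ 273°).

44.3°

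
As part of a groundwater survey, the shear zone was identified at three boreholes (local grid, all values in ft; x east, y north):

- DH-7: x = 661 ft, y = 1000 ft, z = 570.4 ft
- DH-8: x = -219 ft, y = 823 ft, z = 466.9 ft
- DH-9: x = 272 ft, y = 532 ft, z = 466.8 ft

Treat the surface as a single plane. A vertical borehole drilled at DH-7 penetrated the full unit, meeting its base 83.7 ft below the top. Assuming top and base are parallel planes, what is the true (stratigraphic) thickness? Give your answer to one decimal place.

Let the plane be z = a·x + b·y + c.
DH-8−DH-7: −880a − 177b = −103.5;  DH-9−DH-7: −389a − 468b = −103.6.
Solving gives a = 0.08776, b = 0.14842.
|∇z| = √(a²+b²) = 0.17243, so dip δ = arctan(0.17243) = 9.78°.
True thickness = vertical thickness × cos δ = 83.7 × cos 9.78° = 82.5 ft.

82.5 ft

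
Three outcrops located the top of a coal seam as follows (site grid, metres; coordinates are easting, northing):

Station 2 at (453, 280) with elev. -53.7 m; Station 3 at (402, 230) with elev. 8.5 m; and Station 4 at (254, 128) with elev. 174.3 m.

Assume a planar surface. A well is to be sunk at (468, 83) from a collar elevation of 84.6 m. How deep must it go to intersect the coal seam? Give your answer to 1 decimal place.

84.4 m

Let the plane be z = a·easting + b·northing + c.
Station 3−Station 2: −51a − 50b = 62.2;  Station 4−Station 2: −199a − 152b = 228.
Solving gives a = −0.88517, b = −0.34113.
Then c = -53.7 − a·453 − b·280 = 442.80.
At (468, 83): z_contact = −414.26 − 28.31 + 442.80 = 0.22 m.
Depth below ground = 84.6 − 0.22 = 84.4 m.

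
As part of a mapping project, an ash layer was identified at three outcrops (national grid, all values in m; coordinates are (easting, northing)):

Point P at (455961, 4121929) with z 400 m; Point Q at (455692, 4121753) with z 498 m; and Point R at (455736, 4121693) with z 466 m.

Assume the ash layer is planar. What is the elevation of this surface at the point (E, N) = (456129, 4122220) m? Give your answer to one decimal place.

Two edge vectors: Point P→Point Q = (-269, -176, 98), Point P→Point R = (-225, -236, 66).
Normal n = (Point P→Point Q) × (Point P→Point R) = (11512, -4296, 23884).
So ∂z/∂E = −n_x/n_z = −0.481996316 and ∂z/∂N = −n_y/n_z = 0.179869369.
Intercept c from Point P: 400 + 219771.52 − 741408.77 = −521237.24.
At (456129, 4122220): z = −219852.5 + 741461.1 − 521237.24 = 371.4 m.

371.4 m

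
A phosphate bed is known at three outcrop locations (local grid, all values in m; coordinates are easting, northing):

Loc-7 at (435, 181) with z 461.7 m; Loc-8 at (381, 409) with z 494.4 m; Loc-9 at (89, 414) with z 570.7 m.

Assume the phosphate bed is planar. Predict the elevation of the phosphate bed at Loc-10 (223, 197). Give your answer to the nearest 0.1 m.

518.1 m

Two edge vectors: Loc-7→Loc-8 = (-54, 228, 32.7), Loc-7→Loc-9 = (-346, 233, 109).
Normal n = (Loc-7→Loc-8) × (Loc-7→Loc-9) = (17232.9, -5428.2, 66306).
So ∂z/∂easting = −n_x/n_z = −0.25990 and ∂z/∂northing = −n_y/n_z = 0.08187.
Intercept c from Loc-7: 461.7 + 113.06 − 14.82 = 559.94.
At (223, 197): z = −58.0 + 16.1 + 559.94 = 518.1 m.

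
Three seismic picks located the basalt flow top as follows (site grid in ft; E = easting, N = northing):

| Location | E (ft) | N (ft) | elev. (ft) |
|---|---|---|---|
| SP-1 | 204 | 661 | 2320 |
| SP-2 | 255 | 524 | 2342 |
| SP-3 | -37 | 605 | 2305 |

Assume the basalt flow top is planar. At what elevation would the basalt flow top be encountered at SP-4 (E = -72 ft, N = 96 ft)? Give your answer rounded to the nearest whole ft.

Let the plane be z = a·E + b·N + c.
SP-2−SP-1: 51a − 137b = 22;  SP-3−SP-1: −241a − 56b = −15.
Solving gives a = 0.09163, b = −0.12647.
Then c = 2320 − a·204 − b·661 = 2384.91.
At (-72, 96): z = −6.6 − 12.1 + 2384.91 = 2366.2 ft.

2366 ft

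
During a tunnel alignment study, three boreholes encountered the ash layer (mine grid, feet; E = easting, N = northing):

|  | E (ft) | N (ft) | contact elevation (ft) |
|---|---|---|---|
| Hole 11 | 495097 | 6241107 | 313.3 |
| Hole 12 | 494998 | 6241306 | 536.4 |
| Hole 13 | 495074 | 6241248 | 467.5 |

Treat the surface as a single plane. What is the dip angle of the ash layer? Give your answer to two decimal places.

47.29°

Two edge vectors: Hole 11→Hole 12 = (-99, 199, 223.1), Hole 11→Hole 13 = (-23, 141, 154.2).
Normal n = (Hole 11→Hole 12) × (Hole 11→Hole 13) = (-771.3, 10134.5, -9382).
So ∂z/∂E = −n_x/n_z = −0.08221 and ∂z/∂N = −n_y/n_z = 1.08021.
Gradient magnitude |∇z| = √(a² + b²) = √(0.00676 + 1.16685) = 1.08333.
True dip = arctan(1.08333) = 47.29°, dipping toward S (azimuth ≈ 176°).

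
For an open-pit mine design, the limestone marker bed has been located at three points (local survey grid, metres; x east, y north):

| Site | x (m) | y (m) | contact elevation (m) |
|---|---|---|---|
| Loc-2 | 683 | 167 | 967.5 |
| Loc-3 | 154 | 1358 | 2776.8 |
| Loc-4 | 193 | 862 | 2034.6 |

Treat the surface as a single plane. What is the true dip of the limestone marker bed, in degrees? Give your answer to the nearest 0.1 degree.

Two edge vectors: Loc-2→Loc-3 = (-529, 1191, 1809.3), Loc-2→Loc-4 = (-490, 695, 1067.1).
Normal n = (Loc-2→Loc-3) × (Loc-2→Loc-4) = (13452.6, -322061.1, 215935).
So ∂z/∂x = −n_x/n_z = −0.06230 and ∂z/∂y = −n_y/n_z = 1.49147.
Gradient magnitude |∇z| = √(a² + b²) = √(0.00388 + 2.22449) = 1.49277.
True dip = arctan(1.49277) = 56.2°, dipping toward S (azimuth ≈ 178°).

56.2°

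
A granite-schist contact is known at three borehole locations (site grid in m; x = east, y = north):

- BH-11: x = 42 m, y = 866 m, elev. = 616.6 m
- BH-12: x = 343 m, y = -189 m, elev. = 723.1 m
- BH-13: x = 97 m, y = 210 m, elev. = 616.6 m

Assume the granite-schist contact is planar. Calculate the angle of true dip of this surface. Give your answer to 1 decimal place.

26.7°

Let the plane be z = a·x + b·y + c.
BH-12−BH-11: 301a − 1055b = 106.5;  BH-13−BH-11: 55a − 656b = 0.
Solving gives a = 0.50107, b = 0.04201.
Gradient magnitude |∇z| = √(a² + b²) = √(0.25107 + 0.00176) = 0.50282.
True dip = arctan(0.50282) = 26.7°, dipping toward W (azimuth ≈ 265°).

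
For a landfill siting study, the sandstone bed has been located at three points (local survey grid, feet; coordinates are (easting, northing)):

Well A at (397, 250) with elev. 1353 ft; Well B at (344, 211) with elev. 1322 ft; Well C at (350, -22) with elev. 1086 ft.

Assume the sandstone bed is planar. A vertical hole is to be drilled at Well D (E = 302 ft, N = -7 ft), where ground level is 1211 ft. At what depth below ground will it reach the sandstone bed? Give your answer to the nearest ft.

102 ft

Two edge vectors: Well A→Well B = (-53, -39, -31), Well A→Well C = (-47, -272, -267).
Normal n = (Well A→Well B) × (Well A→Well C) = (1981, -12694, 12583).
So ∂z/∂E = −n_x/n_z = −0.15743 and ∂z/∂N = −n_y/n_z = 1.00882.
Intercept c from Well A: 1353 + 62.50 − 252.21 = 1163.30.
At (302, -7): z_contact = −47.5 − 7.1 + 1163.30 = 1108.7 ft.
Depth below ground = 1211 − 1108.7 = 102 ft.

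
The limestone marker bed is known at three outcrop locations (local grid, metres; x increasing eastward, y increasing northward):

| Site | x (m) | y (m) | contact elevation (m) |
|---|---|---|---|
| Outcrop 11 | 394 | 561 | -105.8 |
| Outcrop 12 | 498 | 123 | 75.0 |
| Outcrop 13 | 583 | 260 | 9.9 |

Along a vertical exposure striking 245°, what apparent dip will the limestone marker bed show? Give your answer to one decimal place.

13.9°

Two edge vectors: Outcrop 11→Outcrop 12 = (104, -438, 180.8), Outcrop 11→Outcrop 13 = (189, -301, 115.7).
Normal n = (Outcrop 11→Outcrop 12) × (Outcrop 11→Outcrop 13) = (3744.2, 22138.4, 51478).
So ∂z/∂x = −n_x/n_z = −0.07273 and ∂z/∂y = −n_y/n_z = −0.43006.
Unit vector along 245° is (sin 245°, cos 245°) = (-0.9063, -0.4226).
Slope in that direction = a·(-0.9063) + b·(-0.4226) = 0.24767.
Apparent dip = arctan|0.24767| = 13.9° (true dip is 23.6°, so apparent ≤ true as expected).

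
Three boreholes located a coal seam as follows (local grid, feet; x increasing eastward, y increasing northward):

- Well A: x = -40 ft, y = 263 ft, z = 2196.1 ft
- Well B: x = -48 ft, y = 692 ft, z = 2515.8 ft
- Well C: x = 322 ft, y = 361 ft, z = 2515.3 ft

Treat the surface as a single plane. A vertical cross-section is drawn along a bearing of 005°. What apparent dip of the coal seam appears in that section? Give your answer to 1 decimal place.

Two edge vectors: Well A→Well B = (-8, 429, 319.7), Well A→Well C = (362, 98, 319.2).
Normal n = (Well A→Well B) × (Well A→Well C) = (105606.2, 118285, -156082).
So ∂z/∂x = −n_x/n_z = 0.67661 and ∂z/∂y = −n_y/n_z = 0.75784.
Unit vector along 005° is (sin 5°, cos 5°) = (0.0872, 0.9962).
Slope in that direction = a·(0.0872) + b·(0.9962) = 0.81393.
Apparent dip = arctan|0.81393| = 39.1° (true dip is 45.5°, so apparent ≤ true as expected).

39.1°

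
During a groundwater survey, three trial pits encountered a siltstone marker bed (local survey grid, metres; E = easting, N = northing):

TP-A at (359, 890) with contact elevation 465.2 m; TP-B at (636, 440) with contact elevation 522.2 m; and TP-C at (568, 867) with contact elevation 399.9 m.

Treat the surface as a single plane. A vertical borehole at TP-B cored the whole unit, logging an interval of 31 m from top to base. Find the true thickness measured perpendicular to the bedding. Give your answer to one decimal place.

Let the plane be z = a·E + b·N + c.
TP-B−TP-A: 277a − 450b = 57;  TP-C−TP-A: 209a − 23b = −65.3.
Solving gives a = −0.35010, b = −0.34217.
|∇z| = √(a²+b²) = 0.48954, so dip δ = arctan(0.48954) = 26.08°.
True thickness = vertical thickness × cos δ = 31 × cos 26.08° = 27.8 m.

27.8 m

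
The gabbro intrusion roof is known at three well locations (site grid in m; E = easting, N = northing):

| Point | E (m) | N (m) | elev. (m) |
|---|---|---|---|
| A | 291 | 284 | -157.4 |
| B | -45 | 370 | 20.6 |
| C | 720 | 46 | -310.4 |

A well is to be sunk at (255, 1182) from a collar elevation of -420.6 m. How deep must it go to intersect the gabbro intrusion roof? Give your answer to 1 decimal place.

Two edge vectors: A→B = (-336, 86, 178), A→C = (429, -238, -153).
Normal n = (A→B) × (A→C) = (29206, 24954, 43074).
So ∂z/∂E = −n_x/n_z = −0.678042 and ∂z/∂N = −n_y/n_z = −0.579329.
Intercept c from A: -157.4 + 197.31 + 164.53 = 204.44.
At (255, 1182): z_contact = −172.90 − 684.77 + 204.44 = -653.23 m.
Depth below ground = -420.6 − (-653.23) = 232.6 m.

232.6 m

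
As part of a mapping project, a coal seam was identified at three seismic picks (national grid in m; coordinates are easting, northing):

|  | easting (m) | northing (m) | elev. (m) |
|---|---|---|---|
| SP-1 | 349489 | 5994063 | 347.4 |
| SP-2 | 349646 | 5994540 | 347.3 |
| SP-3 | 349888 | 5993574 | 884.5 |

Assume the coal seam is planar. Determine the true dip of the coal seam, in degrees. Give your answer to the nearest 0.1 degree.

Let the plane be z = a·easting + b·northing + c.
SP-2−SP-1: 157a + 477b = −0.1;  SP-3−SP-1: 399a − 489b = 537.1.
Solving gives a = 0.95901, b = −0.31586.
Gradient magnitude |∇z| = √(a² + b²) = √(0.91970 + 0.09977) = 1.00969.
True dip = arctan(1.00969) = 45.3°, dipping toward WNW (azimuth ≈ 288°).

45.3°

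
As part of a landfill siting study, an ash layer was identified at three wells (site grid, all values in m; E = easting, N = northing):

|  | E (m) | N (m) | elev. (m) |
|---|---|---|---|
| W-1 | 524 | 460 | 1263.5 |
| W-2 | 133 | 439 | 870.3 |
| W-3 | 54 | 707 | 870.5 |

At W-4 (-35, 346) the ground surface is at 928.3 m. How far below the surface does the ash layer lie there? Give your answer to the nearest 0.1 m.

251.5 m

Let the plane be z = a·E + b·N + c.
W-2−W-1: −391a − 21b = −393.2;  W-3−W-1: −470a + 247b = −393.
Solving gives a = 0.98991, b = 0.29255.
Then c = 1263.5 − a·524 − b·460 = 610.21.
At (-35, 346): z_contact = −34.65 + 101.22 + 610.21 = 676.79 m.
Depth below ground = 928.3 − 676.79 = 251.5 m.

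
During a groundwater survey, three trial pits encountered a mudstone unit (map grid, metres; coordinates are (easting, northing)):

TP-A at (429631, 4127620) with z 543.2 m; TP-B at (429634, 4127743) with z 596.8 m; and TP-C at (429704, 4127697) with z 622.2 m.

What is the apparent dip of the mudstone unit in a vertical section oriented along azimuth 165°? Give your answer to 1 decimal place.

Let the plane be z = a·E + b·N + c.
TP-B−TP-A: 3a + 123b = 53.6;  TP-C−TP-A: 73a + 77b = 79.
Solving gives a = 0.63898, b = 0.42019.
Unit vector along 165° is (sin 165°, cos 165°) = (0.2588, -0.9659).
Slope in that direction = a·(0.2588) + b·(-0.9659) = −0.24049.
Apparent dip = arctan|0.24049| = 13.5° (true dip is 37.4°, so apparent ≤ true as expected).

13.5°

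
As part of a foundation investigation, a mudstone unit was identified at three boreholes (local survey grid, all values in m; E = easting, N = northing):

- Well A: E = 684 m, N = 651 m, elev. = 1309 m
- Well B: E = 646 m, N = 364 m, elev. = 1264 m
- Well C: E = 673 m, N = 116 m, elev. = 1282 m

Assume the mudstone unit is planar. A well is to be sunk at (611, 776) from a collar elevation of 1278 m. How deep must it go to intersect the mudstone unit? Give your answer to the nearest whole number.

Let the plane be z = a·E + b·N + c.
Well B−Well A: −38a − 287b = −45;  Well C−Well A: −11a − 535b = −27.
Solving gives a = 0.95068, b = 0.03092.
Then c = 1309 − a·684 − b·651 = 638.61.
At (611, 776): z_contact = 580.9 + 24.0 + 638.61 = 1243.5 m.
Depth below ground = 1278 − 1243.5 = 35 m.

35 m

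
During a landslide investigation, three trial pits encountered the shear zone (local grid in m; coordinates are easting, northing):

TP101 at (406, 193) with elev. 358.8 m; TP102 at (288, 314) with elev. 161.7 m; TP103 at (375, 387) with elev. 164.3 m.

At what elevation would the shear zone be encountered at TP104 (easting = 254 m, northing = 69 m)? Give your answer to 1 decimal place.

351.1 m

Let the plane be z = a·easting + b·northing + c.
TP102−TP101: −118a + 121b = −197.1;  TP103−TP101: −31a + 194b = −194.5.
Solving gives a = 0.76814, b = −0.87983.
Then c = 358.8 − a·406 − b·193 = 216.74.
At (254, 69): z = 195.1 − 60.7 + 216.74 = 351.1 m.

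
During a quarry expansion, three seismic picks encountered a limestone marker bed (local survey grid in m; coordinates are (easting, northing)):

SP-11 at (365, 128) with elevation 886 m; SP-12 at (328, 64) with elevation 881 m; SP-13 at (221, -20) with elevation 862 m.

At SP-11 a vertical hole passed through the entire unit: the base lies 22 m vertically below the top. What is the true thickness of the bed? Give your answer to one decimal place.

21.5 m

Let the plane be z = a·E + b·N + c.
SP-12−SP-11: −37a − 64b = −5;  SP-13−SP-11: −144a − 148b = −24.
Solving gives a = 0.21283, b = −0.04492.
|∇z| = √(a²+b²) = 0.21752, so dip δ = arctan(0.21752) = 12.27°.
True thickness = vertical thickness × cos δ = 22 × cos 12.27° = 21.5 m.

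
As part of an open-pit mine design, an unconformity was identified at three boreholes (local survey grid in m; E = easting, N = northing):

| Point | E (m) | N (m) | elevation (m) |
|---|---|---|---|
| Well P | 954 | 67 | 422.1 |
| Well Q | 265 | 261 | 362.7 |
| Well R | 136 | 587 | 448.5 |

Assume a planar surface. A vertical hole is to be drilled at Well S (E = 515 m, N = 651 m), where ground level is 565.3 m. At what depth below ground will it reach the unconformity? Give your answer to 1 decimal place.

Let the plane be z = a·E + b·N + c.
Well Q−Well P: −689a + 194b = −59.4;  Well R−Well P: −818a + 520b = 26.4.
Solving gives a = 0.18042, b = 0.33458.
Then c = 422.1 − a·954 − b·67 = 227.56.
At (515, 651): z_contact = 92.92 + 217.81 + 227.56 = 538.29 m.
Depth below ground = 565.3 − 538.29 = 27.0 m.

27.0 m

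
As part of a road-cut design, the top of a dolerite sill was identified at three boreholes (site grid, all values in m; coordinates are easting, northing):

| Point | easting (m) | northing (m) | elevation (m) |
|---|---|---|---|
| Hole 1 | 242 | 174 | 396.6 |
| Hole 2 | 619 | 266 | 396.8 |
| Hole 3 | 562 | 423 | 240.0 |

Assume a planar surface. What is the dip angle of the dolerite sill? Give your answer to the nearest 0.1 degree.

Let the plane be z = a·easting + b·northing + c.
Hole 2−Hole 1: 377a + 92b = 0.2;  Hole 3−Hole 1: 320a + 249b = −156.6.
Solving gives a = 0.22437, b = −0.91727.
Gradient magnitude |∇z| = √(a² + b²) = √(0.05034 + 0.84138) = 0.94431.
True dip = arctan(0.94431) = 43.4°, dipping toward NNW (azimuth ≈ 346°).

43.4°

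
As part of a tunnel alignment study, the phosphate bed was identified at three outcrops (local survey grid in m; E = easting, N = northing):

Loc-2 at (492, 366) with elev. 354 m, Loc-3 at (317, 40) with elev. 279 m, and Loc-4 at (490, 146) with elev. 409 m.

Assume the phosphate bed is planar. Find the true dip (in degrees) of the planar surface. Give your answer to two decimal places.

Two edge vectors: Loc-2→Loc-3 = (-175, -326, -75), Loc-2→Loc-4 = (-2, -220, 55).
Normal n = (Loc-2→Loc-3) × (Loc-2→Loc-4) = (-34430, 9775, 37848).
So ∂z/∂E = −n_x/n_z = 0.90969 and ∂z/∂N = −n_y/n_z = −0.25827.
Gradient magnitude |∇z| = √(a² + b²) = √(0.82754 + 0.06670) = 0.94564.
True dip = arctan(0.94564) = 43.40°, dipping toward WNW (azimuth ≈ 286°).

43.40°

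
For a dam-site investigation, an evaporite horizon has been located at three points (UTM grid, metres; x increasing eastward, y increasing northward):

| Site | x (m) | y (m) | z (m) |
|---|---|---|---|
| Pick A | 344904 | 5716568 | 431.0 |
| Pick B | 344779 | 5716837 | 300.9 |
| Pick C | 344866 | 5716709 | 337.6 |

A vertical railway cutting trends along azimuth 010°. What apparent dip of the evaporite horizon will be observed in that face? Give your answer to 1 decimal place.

Let the plane be z = a·x + b·y + c.
Pick B−Pick A: −125a + 269b = −130.1;  Pick C−Pick A: −38a + 141b = −93.4.
Solving gives a = −0.91591, b = −0.90925.
Unit vector along 010° is (sin 10°, cos 10°) = (0.1736, 0.9848).
Slope in that direction = a·(0.1736) + b·(0.9848) = −1.05449.
Apparent dip = arctan|1.05449| = 46.5° (true dip is 52.2°, so apparent ≤ true as expected).

46.5°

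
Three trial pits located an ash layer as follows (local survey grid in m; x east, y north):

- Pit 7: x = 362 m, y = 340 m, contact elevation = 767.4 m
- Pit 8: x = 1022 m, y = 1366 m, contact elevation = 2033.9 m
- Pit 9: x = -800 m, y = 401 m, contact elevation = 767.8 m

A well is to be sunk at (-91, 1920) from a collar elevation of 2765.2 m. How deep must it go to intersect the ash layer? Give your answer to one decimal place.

139.1 m

Two edge vectors: Pit 7→Pit 8 = (660, 1026, 1266.5), Pit 7→Pit 9 = (-1162, 61, 0.4).
Normal n = (Pit 7→Pit 8) × (Pit 7→Pit 9) = (-76846.1, -1471937, 1232472).
So ∂z/∂x = −n_x/n_z = 0.062351 and ∂z/∂y = −n_y/n_z = 1.194297.
Intercept c from Pit 7: 767.4 − 22.57 − 406.06 = 338.77.
At (-91, 1920): z_contact = −5.67 + 2293.05 + 338.77 = 2626.14 m.
Depth below ground = 2765.2 − 2626.14 = 139.1 m.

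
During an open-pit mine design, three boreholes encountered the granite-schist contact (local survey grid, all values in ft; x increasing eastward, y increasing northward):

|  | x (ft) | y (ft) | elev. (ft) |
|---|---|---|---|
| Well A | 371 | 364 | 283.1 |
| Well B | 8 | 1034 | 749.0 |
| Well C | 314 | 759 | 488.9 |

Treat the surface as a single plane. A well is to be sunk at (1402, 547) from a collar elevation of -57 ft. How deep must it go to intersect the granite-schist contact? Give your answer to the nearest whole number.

28 ft

Let the plane be z = a·x + b·y + c.
Well B−Well A: −363a + 670b = 465.9;  Well C−Well A: −57a + 395b = 205.8.
Solving gives a = −0.43866, b = 0.45771.
Then c = 283.1 − a·371 − b·364 = 279.23.
At (1402, 547): z_contact = −615.0 + 250.4 + 279.23 = -85.4 ft.
Depth below ground = -57 − (-85.4) = 28 ft.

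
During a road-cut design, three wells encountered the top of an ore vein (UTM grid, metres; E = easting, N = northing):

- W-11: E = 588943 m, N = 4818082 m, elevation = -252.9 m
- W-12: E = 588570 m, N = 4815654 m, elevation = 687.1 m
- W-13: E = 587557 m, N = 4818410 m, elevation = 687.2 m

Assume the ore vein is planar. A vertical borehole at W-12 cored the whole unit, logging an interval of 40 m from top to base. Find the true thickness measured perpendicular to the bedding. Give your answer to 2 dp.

31.36 m

Let the plane be z = a·E + b·N + c.
W-12−W-11: −373a − 2428b = 940;  W-13−W-11: −1386a + 328b = 940.1.
Solving gives a = −0.74289, b = −0.27302.
|∇z| = √(a²+b²) = 0.79148, so dip δ = arctan(0.79148) = 38.36°.
True thickness = vertical thickness × cos δ = 40 × cos 38.36° = 31.36 m.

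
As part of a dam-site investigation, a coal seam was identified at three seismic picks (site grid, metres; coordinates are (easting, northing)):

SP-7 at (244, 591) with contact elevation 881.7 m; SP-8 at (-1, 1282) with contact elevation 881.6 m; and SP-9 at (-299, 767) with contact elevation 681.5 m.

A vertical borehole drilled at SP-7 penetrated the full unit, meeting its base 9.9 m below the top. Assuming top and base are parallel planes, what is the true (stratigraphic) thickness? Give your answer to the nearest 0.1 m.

Let the plane be z = a·E + b·N + c.
SP-8−SP-7: −245a + 691b = −0.1;  SP-9−SP-7: −543a + 176b = −200.2.
Solving gives a = 0.41651, b = 0.14753.
|∇z| = √(a²+b²) = 0.44187, so dip δ = arctan(0.44187) = 23.84°.
True thickness = vertical thickness × cos δ = 9.9 × cos 23.84° = 9.1 m.

9.1 m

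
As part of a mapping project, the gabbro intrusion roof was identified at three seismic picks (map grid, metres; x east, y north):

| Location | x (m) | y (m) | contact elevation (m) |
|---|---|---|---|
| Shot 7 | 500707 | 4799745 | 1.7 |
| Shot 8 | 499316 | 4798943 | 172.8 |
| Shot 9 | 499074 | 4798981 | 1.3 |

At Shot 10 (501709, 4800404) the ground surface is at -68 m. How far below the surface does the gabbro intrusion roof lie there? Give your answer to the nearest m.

146 m

Let the plane be z = a·x + b·y + c.
Shot 8−Shot 7: −1391a − 802b = 171.1;  Shot 9−Shot 7: −1633a − 764b = −0.4.
Solving gives a = 0.53065578, b = −1.13371844.
Then c = 1.7 − a·500707 − b·4799745 = 5175858.07.
At (501709, 4800404): z_contact = 266234.8 − 5442306.6 + 5175858.07 = -213.7 m.
Depth below ground = -68 − (-213.7) = 146 m.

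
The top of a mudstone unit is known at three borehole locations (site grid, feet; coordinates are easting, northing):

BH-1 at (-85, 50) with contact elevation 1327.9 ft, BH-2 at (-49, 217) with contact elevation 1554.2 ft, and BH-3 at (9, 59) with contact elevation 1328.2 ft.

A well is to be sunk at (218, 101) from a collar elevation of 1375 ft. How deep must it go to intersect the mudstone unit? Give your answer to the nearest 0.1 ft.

15.7 ft

Let the plane be z = a·easting + b·northing + c.
BH-2−BH-1: 36a + 167b = 226.3;  BH-3−BH-1: 94a + 9b = 0.3.
Solving gives a = −0.12922, b = 1.38295.
Then c = 1327.9 − a·-85 − b·50 = 1247.77.
At (218, 101): z_contact = −28.17 + 139.68 + 1247.77 = 1359.28 ft.
Depth below ground = 1375 − 1359.28 = 15.7 ft.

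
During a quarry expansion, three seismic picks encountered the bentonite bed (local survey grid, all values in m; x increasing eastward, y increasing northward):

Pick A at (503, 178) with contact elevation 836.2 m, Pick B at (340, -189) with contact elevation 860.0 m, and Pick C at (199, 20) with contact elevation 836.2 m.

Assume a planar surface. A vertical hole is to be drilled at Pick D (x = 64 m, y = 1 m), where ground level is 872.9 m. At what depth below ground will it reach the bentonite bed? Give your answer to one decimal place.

Let the plane be z = a·x + b·y + c.
Pick B−Pick A: −163a − 367b = 23.8;  Pick C−Pick A: −304a − 158b = 0.
Solving gives a = 0.04382, b = −0.08431.
Then c = 836.2 − a·503 − b·178 = 829.17.
At (64, 1): z_contact = 2.80 − 0.08 + 829.17 = 831.89 m.
Depth below ground = 872.9 − 831.89 = 41.0 m.

41.0 m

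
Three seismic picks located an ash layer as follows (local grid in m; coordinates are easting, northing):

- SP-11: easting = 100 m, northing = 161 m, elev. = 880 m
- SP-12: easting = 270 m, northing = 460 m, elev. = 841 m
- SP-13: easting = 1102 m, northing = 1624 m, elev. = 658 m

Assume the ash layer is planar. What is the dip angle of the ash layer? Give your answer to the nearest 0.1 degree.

10.5°

Let the plane be z = a·easting + b·northing + c.
SP-12−SP-11: 170a + 299b = −39;  SP-13−SP-11: 1002a + 1463b = −222.
Solving gives a = −0.18317, b = −0.02629.
Gradient magnitude |∇z| = √(a² + b²) = √(0.03355 + 0.00069) = 0.18504.
True dip = arctan(0.18504) = 10.5°, dipping toward E (azimuth ≈ 082°).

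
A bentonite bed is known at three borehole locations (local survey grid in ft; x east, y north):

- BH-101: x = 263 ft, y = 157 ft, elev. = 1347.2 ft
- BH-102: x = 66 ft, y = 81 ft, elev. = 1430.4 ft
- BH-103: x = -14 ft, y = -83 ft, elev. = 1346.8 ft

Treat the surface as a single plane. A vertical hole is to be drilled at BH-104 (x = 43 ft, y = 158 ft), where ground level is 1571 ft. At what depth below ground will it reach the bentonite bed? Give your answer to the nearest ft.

55 ft

Let the plane be z = a·x + b·y + c.
BH-102−BH-101: −197a − 76b = 83.2;  BH-103−BH-101: −277a − 240b = −0.4.
Solving gives a = −0.76248, b = 0.88170.
Then c = 1347.2 − a·263 − b·157 = 1409.31.
At (43, 158): z_contact = −32.8 + 139.3 + 1409.31 = 1515.8 ft.
Depth below ground = 1571 − 1515.8 = 55 ft.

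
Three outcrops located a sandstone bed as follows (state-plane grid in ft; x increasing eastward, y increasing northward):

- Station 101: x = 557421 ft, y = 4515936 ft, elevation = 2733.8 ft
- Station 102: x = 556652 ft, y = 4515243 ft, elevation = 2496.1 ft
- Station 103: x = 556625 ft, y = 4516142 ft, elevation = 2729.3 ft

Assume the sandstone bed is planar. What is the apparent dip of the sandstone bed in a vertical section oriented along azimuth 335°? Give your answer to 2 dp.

Two edge vectors: Station 101→Station 102 = (-769, -693, -237.7), Station 101→Station 103 = (-796, 206, -4.5).
Normal n = (Station 101→Station 102) × (Station 101→Station 103) = (52084.7, 185748.7, -710042).
So ∂z/∂x = −n_x/n_z = 0.07335 and ∂z/∂y = −n_y/n_z = 0.26160.
Unit vector along 335° is (sin 335°, cos 335°) = (-0.4226, 0.9063).
Slope in that direction = a·(-0.4226) + b·(0.9063) = 0.20609.
Apparent dip = arctan|0.20609| = 11.65° (true dip is 15.2°, so apparent ≤ true as expected).

11.65°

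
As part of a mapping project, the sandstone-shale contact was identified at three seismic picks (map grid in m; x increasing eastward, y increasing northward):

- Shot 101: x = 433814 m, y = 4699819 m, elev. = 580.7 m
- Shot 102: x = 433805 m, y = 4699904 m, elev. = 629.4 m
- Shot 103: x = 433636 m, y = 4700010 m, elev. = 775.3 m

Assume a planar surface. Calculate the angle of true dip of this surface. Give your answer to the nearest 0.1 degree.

36.7°

Two edge vectors: Shot 101→Shot 102 = (-9, 85, 48.7), Shot 101→Shot 103 = (-178, 191, 194.6).
Normal n = (Shot 101→Shot 102) × (Shot 101→Shot 103) = (7239.3, -6917.2, 13411).
So ∂z/∂x = −n_x/n_z = −0.53980 and ∂z/∂y = −n_y/n_z = 0.51579.
Gradient magnitude |∇z| = √(a² + b²) = √(0.29139 + 0.26603) = 0.74661.
True dip = arctan(0.74661) = 36.7°, dipping toward SE (azimuth ≈ 134°).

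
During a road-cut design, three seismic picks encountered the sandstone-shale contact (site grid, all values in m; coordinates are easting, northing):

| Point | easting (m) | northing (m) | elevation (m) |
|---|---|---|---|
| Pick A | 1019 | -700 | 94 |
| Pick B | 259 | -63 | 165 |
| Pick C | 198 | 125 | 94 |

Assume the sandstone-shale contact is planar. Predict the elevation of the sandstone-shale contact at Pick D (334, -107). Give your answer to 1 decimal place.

147.4 m

Two edge vectors: Pick A→Pick B = (-760, 637, 71), Pick A→Pick C = (-821, 825, 0).
Normal n = (Pick A→Pick B) × (Pick A→Pick C) = (-58575, -58291, -104023).
So ∂z/∂easting = −n_x/n_z = −0.563097 and ∂z/∂northing = −n_y/n_z = −0.560366.
Intercept c from Pick A: 94 + 573.80 − 392.26 = 275.54.
At (334, -107): z = −188.1 + 60.0 + 275.54 = 147.4 m.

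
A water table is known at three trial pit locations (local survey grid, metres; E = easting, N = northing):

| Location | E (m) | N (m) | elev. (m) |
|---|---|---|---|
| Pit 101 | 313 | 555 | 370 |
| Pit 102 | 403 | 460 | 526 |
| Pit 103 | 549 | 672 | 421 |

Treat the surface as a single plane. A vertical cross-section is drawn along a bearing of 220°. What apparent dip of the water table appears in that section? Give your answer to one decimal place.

16.6°

Let the plane be z = a·E + b·N + c.
Pit 102−Pit 101: 90a − 95b = 156;  Pit 103−Pit 101: 236a + 117b = 51.
Solving gives a = 0.70097, b = −0.97803.
Unit vector along 220° is (sin 220°, cos 220°) = (-0.6428, -0.7660).
Slope in that direction = a·(-0.6428) + b·(-0.7660) = 0.29864.
Apparent dip = arctan|0.29864| = 16.6° (true dip is 50.3°, so apparent ≤ true as expected).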